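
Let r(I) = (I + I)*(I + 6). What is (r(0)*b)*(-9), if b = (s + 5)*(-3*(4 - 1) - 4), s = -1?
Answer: 0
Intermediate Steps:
r(I) = 2*I*(6 + I) (r(I) = (2*I)*(6 + I) = 2*I*(6 + I))
b = -52 (b = (-1 + 5)*(-3*(4 - 1) - 4) = 4*(-3*3 - 4) = 4*(-9 - 4) = 4*(-13) = -52)
(r(0)*b)*(-9) = ((2*0*(6 + 0))*(-52))*(-9) = ((2*0*6)*(-52))*(-9) = (0*(-52))*(-9) = 0*(-9) = 0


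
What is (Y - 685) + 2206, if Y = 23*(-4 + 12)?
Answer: 1705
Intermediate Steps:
Y = 184 (Y = 23*8 = 184)
(Y - 685) + 2206 = (184 - 685) + 2206 = -501 + 2206 = 1705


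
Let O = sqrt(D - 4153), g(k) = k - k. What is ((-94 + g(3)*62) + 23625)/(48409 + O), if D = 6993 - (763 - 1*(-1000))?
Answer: 1139112179/2343430204 - 23531*sqrt(1077)/2343430204 ≈ 0.48576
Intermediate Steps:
g(k) = 0
D = 5230 (D = 6993 - (763 + 1000) = 6993 - 1*1763 = 6993 - 1763 = 5230)
O = sqrt(1077) (O = sqrt(5230 - 4153) = sqrt(1077) ≈ 32.818)
((-94 + g(3)*62) + 23625)/(48409 + O) = ((-94 + 0*62) + 23625)/(48409 + sqrt(1077)) = ((-94 + 0) + 23625)/(48409 + sqrt(1077)) = (-94 + 23625)/(48409 + sqrt(1077)) = 23531/(48409 + sqrt(1077))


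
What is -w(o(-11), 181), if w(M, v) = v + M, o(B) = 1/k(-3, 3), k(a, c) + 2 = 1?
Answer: -180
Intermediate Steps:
k(a, c) = -1 (k(a, c) = -2 + 1 = -1)
o(B) = -1 (o(B) = 1/(-1) = -1)
w(M, v) = M + v
-w(o(-11), 181) = -(-1 + 181) = -1*180 = -180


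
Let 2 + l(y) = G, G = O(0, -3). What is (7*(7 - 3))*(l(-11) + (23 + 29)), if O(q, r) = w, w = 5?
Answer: 1540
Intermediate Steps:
O(q, r) = 5
G = 5
l(y) = 3 (l(y) = -2 + 5 = 3)
(7*(7 - 3))*(l(-11) + (23 + 29)) = (7*(7 - 3))*(3 + (23 + 29)) = (7*4)*(3 + 52) = 28*55 = 1540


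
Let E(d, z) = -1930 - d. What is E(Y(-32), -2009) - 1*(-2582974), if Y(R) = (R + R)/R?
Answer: 2581042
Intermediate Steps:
Y(R) = 2 (Y(R) = (2*R)/R = 2)
E(Y(-32), -2009) - 1*(-2582974) = (-1930 - 1*2) - 1*(-2582974) = (-1930 - 2) + 2582974 = -1932 + 2582974 = 2581042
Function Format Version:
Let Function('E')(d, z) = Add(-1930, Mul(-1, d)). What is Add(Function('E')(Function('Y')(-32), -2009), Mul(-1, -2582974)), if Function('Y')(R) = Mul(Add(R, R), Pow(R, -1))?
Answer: 2581042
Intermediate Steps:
Function('Y')(R) = 2 (Function('Y')(R) = Mul(Mul(2, R), Pow(R, -1)) = 2)
Add(Function('E')(Function('Y')(-32), -2009), Mul(-1, -2582974)) = Add(Add(-1930, Mul(-1, 2)), Mul(-1, -2582974)) = Add(Add(-1930, -2), 2582974) = Add(-1932, 2582974) = 2581042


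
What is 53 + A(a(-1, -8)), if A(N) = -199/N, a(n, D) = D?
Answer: 623/8 ≈ 77.875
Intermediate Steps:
53 + A(a(-1, -8)) = 53 - 199/(-8) = 53 - 199*(-1/8) = 53 + 199/8 = 623/8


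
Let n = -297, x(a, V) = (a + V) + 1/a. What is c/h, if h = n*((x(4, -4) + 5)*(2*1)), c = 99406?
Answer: -198812/6237 ≈ -31.876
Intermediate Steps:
x(a, V) = V + a + 1/a (x(a, V) = (V + a) + 1/a = V + a + 1/a)
h = -6237/2 (h = -297*((-4 + 4 + 1/4) + 5)*2*1 = -297*((-4 + 4 + ¼) + 5)*2 = -297*(¼ + 5)*2 = -6237*2/4 = -297*21/2 = -6237/2 ≈ -3118.5)
c/h = 99406/(-6237/2) = 99406*(-2/6237) = -198812/6237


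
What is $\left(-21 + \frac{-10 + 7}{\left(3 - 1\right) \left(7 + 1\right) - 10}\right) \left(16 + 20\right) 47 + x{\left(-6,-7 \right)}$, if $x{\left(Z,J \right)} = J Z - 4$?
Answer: $-36340$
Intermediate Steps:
$x{\left(Z,J \right)} = -4 + J Z$
$\left(-21 + \frac{-10 + 7}{\left(3 - 1\right) \left(7 + 1\right) - 10}\right) \left(16 + 20\right) 47 + x{\left(-6,-7 \right)} = \left(-21 + \frac{-10 + 7}{\left(3 - 1\right) \left(7 + 1\right) - 10}\right) \left(16 + 20\right) 47 - -38 = \left(-21 - \frac{3}{2 \cdot 8 - 10}\right) 36 \cdot 47 + \left(-4 + 42\right) = \left(-21 - \frac{3}{16 - 10}\right) 36 \cdot 47 + 38 = \left(-21 - \frac{3}{6}\right) 36 \cdot 47 + 38 = \left(-21 - \frac{1}{2}\right) 36 \cdot 47 + 38 = \left(- \frac{43}{2}\right) 36 \cdot 47 + 38 = \left(-774\right) 47 + 38 = -36378 + 38 = -36340$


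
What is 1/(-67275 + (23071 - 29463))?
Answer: -1/73667 ≈ -1.3575e-5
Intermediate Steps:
1/(-67275 + (23071 - 29463)) = 1/(-67275 - 6392) = 1/(-73667) = -1/73667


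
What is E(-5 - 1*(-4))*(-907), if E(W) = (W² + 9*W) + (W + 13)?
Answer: -3628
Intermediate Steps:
E(W) = 13 + W² + 10*W (E(W) = (W² + 9*W) + (13 + W) = 13 + W² + 10*W)
E(-5 - 1*(-4))*(-907) = (13 + (-5 - 1*(-4))² + 10*(-5 - 1*(-4)))*(-907) = (13 + (-5 + 4)² + 10*(-5 + 4))*(-907) = (13 + (-1)² + 10*(-1))*(-907) = (13 + 1 - 10)*(-907) = 4*(-907) = -3628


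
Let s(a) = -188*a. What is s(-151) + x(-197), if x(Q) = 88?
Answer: 28476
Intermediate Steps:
s(-151) + x(-197) = -188*(-151) + 88 = 28388 + 88 = 28476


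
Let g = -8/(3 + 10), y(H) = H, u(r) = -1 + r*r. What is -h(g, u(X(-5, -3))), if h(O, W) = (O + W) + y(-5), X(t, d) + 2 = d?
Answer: -239/13 ≈ -18.385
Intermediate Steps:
X(t, d) = -2 + d
u(r) = -1 + r**2
g = -8/13 ≈ -0.61539
h(O, W) = -5 + O + W (h(O, W) = (O + W) - 5 = -5 + O + W)
-h(g, u(X(-5, -3))) = -(-5 - 8/13 + (-1 + (-2 - 3)**2)) = -(-5 - 8/13 + (-1 + (-5)**2)) = -(-5 - 8/13 + (-1 + 25)) = -(-5 - 8/13 + 24) = -1*239/13 = -239/13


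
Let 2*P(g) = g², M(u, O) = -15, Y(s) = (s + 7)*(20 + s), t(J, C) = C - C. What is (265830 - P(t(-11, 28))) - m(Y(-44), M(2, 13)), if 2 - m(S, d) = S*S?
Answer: 1054372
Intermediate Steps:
t(J, C) = 0
Y(s) = (7 + s)*(20 + s)
m(S, d) = 2 - S² (m(S, d) = 2 - S*S = 2 - S²)
P(g) = g²/2
(265830 - P(t(-11, 28))) - m(Y(-44), M(2, 13)) = (265830 - 0²/2) - (2 - (140 + (-44)² + 27*(-44))²) = (265830 - 0/2) - (2 - (140 + 1936 - 1188)²) = (265830 - 1*0) - (2 - 1*888²) = (265830 + 0) - (2 - 1*788544) = 265830 - (2 - 788544) = 265830 - 1*(-788542) = 265830 + 788542 = 1054372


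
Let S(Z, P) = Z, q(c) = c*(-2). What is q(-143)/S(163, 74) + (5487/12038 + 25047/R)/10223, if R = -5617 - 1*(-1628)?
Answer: 140353018033487/80017382446118 ≈ 1.7540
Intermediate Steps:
R = -3989 (R = -5617 + 1628 = -3989)
q(c) = -2*c
q(-143)/S(163, 74) + (5487/12038 + 25047/R)/10223 = -2*(-143)/163 + (5487/12038 + 25047/(-3989))/10223 = 286*(1/163) + (5487*(1/12038) + 25047*(-1/3989))*(1/10223) = 286/163 + (5487/12038 - 25047/3989)*(1/10223) = 286/163 - 279628143/48019582*1/10223 = 286/163 - 279628143/490904186786 = 140353018033487/80017382446118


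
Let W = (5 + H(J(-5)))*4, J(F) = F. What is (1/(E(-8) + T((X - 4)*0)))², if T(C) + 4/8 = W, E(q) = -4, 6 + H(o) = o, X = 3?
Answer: 4/3249 ≈ 0.0012311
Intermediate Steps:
H(o) = -6 + o
W = -24 (W = (5 + (-6 - 5))*4 = (5 - 11)*4 = -6*4 = -24)
T(C) = -49/2 (T(C) = -½ - 24 = -49/2)
(1/(E(-8) + T((X - 4)*0)))² = (1/(-4 - 49/2))² = (1/(-57/2))² = (-2/57)² = 4/3249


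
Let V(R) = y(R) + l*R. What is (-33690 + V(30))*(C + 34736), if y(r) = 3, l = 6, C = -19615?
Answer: -506659347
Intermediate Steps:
V(R) = 3 + 6*R
(-33690 + V(30))*(C + 34736) = (-33690 + (3 + 6*30))*(-19615 + 34736) = (-33690 + (3 + 180))*15121 = (-33690 + 183)*15121 = -33507*15121 = -506659347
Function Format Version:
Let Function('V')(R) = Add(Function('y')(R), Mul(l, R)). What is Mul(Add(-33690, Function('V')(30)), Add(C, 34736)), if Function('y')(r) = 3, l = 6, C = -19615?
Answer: -506659347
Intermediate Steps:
Function('V')(R) = Add(3, Mul(6, R))
Mul(Add(-33690, Function('V')(30)), Add(C, 34736)) = Mul(Add(-33690, Add(3, Mul(6, 30))), Add(-19615, 34736)) = Mul(Add(-33690, Add(3, 180)), 15121) = Mul(Add(-33690, 183), 15121) = Mul(-33507, 15121) = -506659347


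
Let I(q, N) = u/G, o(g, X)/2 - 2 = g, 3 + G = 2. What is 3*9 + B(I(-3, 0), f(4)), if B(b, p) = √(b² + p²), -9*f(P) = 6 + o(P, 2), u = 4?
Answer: 27 + 2*√5 ≈ 31.472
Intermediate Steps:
G = -1 (G = -3 + 2 = -1)
o(g, X) = 4 + 2*g
I(q, N) = -4 (I(q, N) = 4/(-1) = 4*(-1) = -4)
f(P) = -10/9 - 2*P/9 (f(P) = -(6 + (4 + 2*P))/9 = -(10 + 2*P)/9 = -10/9 - 2*P/9)
3*9 + B(I(-3, 0), f(4)) = 3*9 + √((-4)² + (-10/9 - 2/9*4)²) = 27 + √(16 + (-10/9 - 8/9)²) = 27 + √(16 + (-2)²) = 27 + √(16 + 4) = 27 + √20 = 27 + 2*√5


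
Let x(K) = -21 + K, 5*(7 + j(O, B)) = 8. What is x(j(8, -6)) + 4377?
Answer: 21753/5 ≈ 4350.6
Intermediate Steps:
j(O, B) = -27/5 (j(O, B) = -7 + (⅕)*8 = -7 + 8/5 = -27/5)
x(j(8, -6)) + 4377 = (-21 - 27/5) + 4377 = -132/5 + 4377 = 21753/5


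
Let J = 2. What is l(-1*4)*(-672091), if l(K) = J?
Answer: -1344182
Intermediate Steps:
l(K) = 2
l(-1*4)*(-672091) = 2*(-672091) = -1344182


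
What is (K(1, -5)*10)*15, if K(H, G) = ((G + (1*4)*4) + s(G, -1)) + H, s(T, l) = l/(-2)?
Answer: 1875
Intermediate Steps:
s(T, l) = -l/2 (s(T, l) = l*(-½) = -l/2)
K(H, G) = 33/2 + G + H (K(H, G) = ((G + (1*4)*4) - ½*(-1)) + H = ((G + 4*4) + ½) + H = ((G + 16) + ½) + H = ((16 + G) + ½) + H = (33/2 + G) + H = 33/2 + G + H)
(K(1, -5)*10)*15 = ((33/2 - 5 + 1)*10)*15 = ((25/2)*10)*15 = 125*15 = 1875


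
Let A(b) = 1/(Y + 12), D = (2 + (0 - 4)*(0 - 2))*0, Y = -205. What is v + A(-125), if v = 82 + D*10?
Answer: 15825/193 ≈ 81.995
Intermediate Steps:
D = 0 (D = (2 - 4*(-2))*0 = (2 + 8)*0 = 10*0 = 0)
A(b) = -1/193 (A(b) = 1/(-205 + 12) = 1/(-193) = -1/193)
v = 82 (v = 82 + 0*10 = 82 + 0 = 82)
v + A(-125) = 82 - 1/193 = 15825/193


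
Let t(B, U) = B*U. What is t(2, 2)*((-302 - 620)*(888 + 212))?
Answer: -4056800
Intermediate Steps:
t(2, 2)*((-302 - 620)*(888 + 212)) = (2*2)*((-302 - 620)*(888 + 212)) = 4*(-922*1100) = 4*(-1014200) = -4056800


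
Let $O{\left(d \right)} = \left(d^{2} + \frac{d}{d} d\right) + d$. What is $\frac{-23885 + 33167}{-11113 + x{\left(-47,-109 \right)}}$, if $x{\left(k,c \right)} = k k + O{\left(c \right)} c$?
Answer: $- \frac{9282}{1280171} \approx -0.0072506$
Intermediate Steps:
$O{\left(d \right)} = d^{2} + 2 d$ ($O{\left(d \right)} = \left(d^{2} + 1 d\right) + d = \left(d^{2} + d\right) + d = \left(d + d^{2}\right) + d = d^{2} + 2 d$)
$x{\left(k,c \right)} = k^{2} + c^{2} \left(2 + c\right)$ ($x{\left(k,c \right)} = k k + c \left(2 + c\right) c = k^{2} + c^{2} \left(2 + c\right)$)
$\frac{-23885 + 33167}{-11113 + x{\left(-47,-109 \right)}} = \frac{-23885 + 33167}{-11113 + \left(\left(-47\right)^{2} + \left(-109\right)^{2} \left(2 - 109\right)\right)} = \frac{9282}{-11113 + \left(2209 + 11881 \left(-107\right)\right)} = \frac{9282}{-11113 + \left(2209 - 1271267\right)} = \frac{9282}{-11113 - 1269058} = \frac{9282}{-1280171} = 9282 \left(- \frac{1}{1280171}\right) = - \frac{9282}{1280171}$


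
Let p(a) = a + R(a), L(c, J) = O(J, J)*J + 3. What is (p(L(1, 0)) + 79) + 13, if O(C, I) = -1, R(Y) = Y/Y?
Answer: 96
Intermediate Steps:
R(Y) = 1
L(c, J) = 3 - J (L(c, J) = -J + 3 = 3 - J)
p(a) = 1 + a (p(a) = a + 1 = 1 + a)
(p(L(1, 0)) + 79) + 13 = ((1 + (3 - 1*0)) + 79) + 13 = ((1 + (3 + 0)) + 79) + 13 = ((1 + 3) + 79) + 13 = (4 + 79) + 13 = 83 + 13 = 96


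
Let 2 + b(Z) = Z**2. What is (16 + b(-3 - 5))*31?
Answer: 2418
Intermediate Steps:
b(Z) = -2 + Z**2
(16 + b(-3 - 5))*31 = (16 + (-2 + (-3 - 5)**2))*31 = (16 + (-2 + (-8)**2))*31 = (16 + (-2 + 64))*31 = (16 + 62)*31 = 78*31 = 2418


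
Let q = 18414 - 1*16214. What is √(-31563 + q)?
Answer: I*√29363 ≈ 171.36*I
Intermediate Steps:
q = 2200 (q = 18414 - 16214 = 2200)
√(-31563 + q) = √(-31563 + 2200) = √(-29363) = I*√29363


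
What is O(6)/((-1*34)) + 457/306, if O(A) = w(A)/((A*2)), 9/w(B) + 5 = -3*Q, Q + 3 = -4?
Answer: 29221/19584 ≈ 1.4921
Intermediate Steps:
Q = -7 (Q = -3 - 4 = -7)
w(B) = 9/16 (w(B) = 9/(-5 - 3*(-7)) = 9/(-5 + 21) = 9/16)
O(A) = 9/(32*A) (O(A) = 9/(16*((A*2))) = 9/(16*((2*A))) = 9*(1/(2*A))/16 = 9/(32*A))
O(6)/((-1*34)) + 457/306 = ((9/32)/6)/((-1*34)) + 457/306 = ((9/32)*(1/6))/(-34) + 457*(1/306) = (3/64)*(-1/34) + 457/306 = -3/2176 + 457/306 = 29221/19584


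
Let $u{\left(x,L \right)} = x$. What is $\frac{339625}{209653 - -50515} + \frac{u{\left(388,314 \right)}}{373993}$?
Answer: $\frac{127118317809}{97301010824} \approx 1.3064$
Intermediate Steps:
$\frac{339625}{209653 - -50515} + \frac{u{\left(388,314 \right)}}{373993} = \frac{339625}{209653 - -50515} + \frac{388}{373993} = \frac{339625}{209653 + 50515} + 388 \cdot \frac{1}{373993} = \frac{339625}{260168} + \frac{388}{373993} = \frac{127118317809}{97301010824}$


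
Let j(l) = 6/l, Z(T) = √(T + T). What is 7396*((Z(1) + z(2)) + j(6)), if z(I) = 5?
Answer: 44376 + 7396*√2 ≈ 54836.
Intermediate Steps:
Z(T) = √2*√T (Z(T) = √(2*T) = √2*√T)
7396*((Z(1) + z(2)) + j(6)) = 7396*((√2*√1 + 5) + 6/6) = 7396*((√2*1 + 5) + 6*(⅙)) = 7396*((√2 + 5) + 1) = 7396*((5 + √2) + 1) = 7396*(6 + √2) = 44376 + 7396*√2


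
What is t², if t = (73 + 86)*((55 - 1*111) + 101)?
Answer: 51194025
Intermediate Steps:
t = 7155 (t = 159*((55 - 111) + 101) = 159*(-56 + 101) = 159*45 = 7155)
t² = 7155² = 51194025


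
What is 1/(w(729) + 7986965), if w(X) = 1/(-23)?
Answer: 23/183700194 ≈ 1.2520e-7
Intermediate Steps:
w(X) = -1/23
1/(w(729) + 7986965) = 1/(-1/23 + 7986965) = 1/(183700194/23) = 23/183700194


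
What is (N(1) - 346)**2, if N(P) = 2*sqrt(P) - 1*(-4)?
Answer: 115600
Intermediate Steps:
N(P) = 4 + 2*sqrt(P) (N(P) = 2*sqrt(P) + 4 = 4 + 2*sqrt(P))
(N(1) - 346)**2 = ((4 + 2*sqrt(1)) - 346)**2 = ((4 + 2*1) - 346)**2 = ((4 + 2) - 346)**2 = (6 - 346)**2 = (-340)**2 = 115600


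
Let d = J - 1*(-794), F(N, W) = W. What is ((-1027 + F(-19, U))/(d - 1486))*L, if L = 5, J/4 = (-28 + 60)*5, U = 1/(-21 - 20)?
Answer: 52635/533 ≈ 98.752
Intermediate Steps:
U = -1/41 (U = 1/(-41) = -1/41 ≈ -0.024390)
J = 640 (J = 4*((-28 + 60)*5) = 4*(32*5) = 4*160 = 640)
d = 1434 (d = 640 - 1*(-794) = 640 + 794 = 1434)
((-1027 + F(-19, U))/(d - 1486))*L = ((-1027 - 1/41)/(1434 - 1486))*5 = -42108/41/(-52)*5 = -42108/41*(-1/52)*5 = (10527/533)*5 = 52635/533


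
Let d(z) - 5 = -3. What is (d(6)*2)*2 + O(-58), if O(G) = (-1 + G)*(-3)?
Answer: 185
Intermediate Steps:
O(G) = 3 - 3*G
d(z) = 2 (d(z) = 5 - 3 = 2)
(d(6)*2)*2 + O(-58) = (2*2)*2 + (3 - 3*(-58)) = 4*2 + (3 + 174) = 8 + 177 = 185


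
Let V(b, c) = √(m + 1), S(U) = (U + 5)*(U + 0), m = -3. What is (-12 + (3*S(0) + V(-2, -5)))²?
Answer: (-12 + I*√2)² ≈ 142.0 - 33.941*I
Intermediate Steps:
S(U) = U*(5 + U) (S(U) = (5 + U)*U = U*(5 + U))
V(b, c) = I*√2 (V(b, c) = √(-3 + 1) = √(-2) = I*√2)
(-12 + (3*S(0) + V(-2, -5)))² = (-12 + (3*(0*(5 + 0)) + I*√2))² = (-12 + (3*(0*5) + I*√2))² = (-12 + (3*0 + I*√2))² = (-12 + (0 + I*√2))² = (-12 + I*√2)²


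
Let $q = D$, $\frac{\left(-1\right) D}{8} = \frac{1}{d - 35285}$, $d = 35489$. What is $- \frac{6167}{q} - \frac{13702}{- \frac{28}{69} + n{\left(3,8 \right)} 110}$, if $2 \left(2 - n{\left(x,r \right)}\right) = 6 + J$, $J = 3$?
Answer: $\frac{192859917}{1226} \approx 1.5731 \cdot 10^{5}$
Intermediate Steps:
$n{\left(x,r \right)} = - \frac{5}{2}$ ($n{\left(x,r \right)} = 2 - \frac{6 + 3}{2} = 2 - \frac{9}{2} = - \frac{5}{2}$)
$D = - \frac{2}{51}$ ($D = - \frac{8}{35489 - 35285} = - \frac{8}{204} = \left(-8\right) \frac{1}{204} = - \frac{2}{51} \approx -0.039216$)
$q = - \frac{2}{51} \approx -0.039216$
$- \frac{6167}{q} - \frac{13702}{- \frac{28}{69} + n{\left(3,8 \right)} 110} = - \frac{6167}{- \frac{2}{51}} - \frac{13702}{- \frac{28}{69} - 275} = \left(-6167\right) \left(- \frac{51}{2}\right) - \frac{13702}{\left(-28\right) \frac{1}{69} - 275} = \frac{314517}{2} - \frac{13702}{- \frac{28}{69} - 275} = \frac{314517}{2} - \frac{13702}{- \frac{19003}{69}} = \frac{314517}{2} - - \frac{30498}{613} = \frac{314517}{2} + \frac{30498}{613} = \frac{192859917}{1226}$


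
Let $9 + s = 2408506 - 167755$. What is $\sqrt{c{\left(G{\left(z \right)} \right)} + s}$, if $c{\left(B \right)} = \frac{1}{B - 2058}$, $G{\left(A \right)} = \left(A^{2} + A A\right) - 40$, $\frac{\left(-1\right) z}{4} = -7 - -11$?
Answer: $\frac{\sqrt{5636353462246}}{1586} \approx 1496.9$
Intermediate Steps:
$s = 2240742$ ($s = -9 + \left(2408506 - 167755\right) = -9 + 2240751 = 2240742$)
$z = -16$ ($z = - 4 \left(-7 - -11\right) = - 4 \left(-7 + 11\right) = \left(-4\right) 4 = -16$)
$G{\left(A \right)} = -40 + 2 A^{2}$ ($G{\left(A \right)} = \left(A^{2} + A^{2}\right) - 40 = 2 A^{2} - 40 = -40 + 2 A^{2}$)
$c{\left(B \right)} = \frac{1}{-2058 + B}$
$\sqrt{c{\left(G{\left(z \right)} \right)} + s} = \sqrt{\frac{1}{-2058 - \left(40 - 2 \left(-16\right)^{2}\right)} + 2240742} = \sqrt{\frac{1}{-2058 + \left(-40 + 2 \cdot 256\right)} + 2240742} = \sqrt{\frac{1}{-2058 + \left(-40 + 512\right)} + 2240742} = \sqrt{\frac{1}{-2058 + 472} + 2240742} = \sqrt{\frac{1}{-1586} + 2240742} = \sqrt{- \frac{1}{1586} + 2240742} = \sqrt{\frac{3553816811}{1586}} = \frac{\sqrt{5636353462246}}{1586}$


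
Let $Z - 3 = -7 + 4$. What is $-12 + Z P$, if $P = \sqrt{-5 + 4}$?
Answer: $-12$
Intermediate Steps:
$P = i$ ($P = \sqrt{-1} = i \approx 1.0 i$)
$Z = 0$ ($Z = 3 + \left(-7 + 4\right) = 3 - 3 = 0$)
$-12 + Z P = -12 + 0 i = -12 + 0 = -12$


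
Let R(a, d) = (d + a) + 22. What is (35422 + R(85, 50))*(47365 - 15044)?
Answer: 1149948859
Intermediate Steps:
R(a, d) = 22 + a + d (R(a, d) = (a + d) + 22 = 22 + a + d)
(35422 + R(85, 50))*(47365 - 15044) = (35422 + (22 + 85 + 50))*(47365 - 15044) = (35422 + 157)*32321 = 35579*32321 = 1149948859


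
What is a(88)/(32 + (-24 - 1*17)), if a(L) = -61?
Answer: 61/9 ≈ 6.7778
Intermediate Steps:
a(88)/(32 + (-24 - 1*17)) = -61/(32 + (-24 - 1*17)) = -61/(32 + (-24 - 17)) = -61/(32 - 41) = -61/(-9) = -⅑*(-61) = 61/9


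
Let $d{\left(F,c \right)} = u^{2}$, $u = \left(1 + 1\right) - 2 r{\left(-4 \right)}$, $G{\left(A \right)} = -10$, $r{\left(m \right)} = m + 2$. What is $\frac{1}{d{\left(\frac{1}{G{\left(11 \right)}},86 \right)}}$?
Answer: $\frac{1}{36} \approx 0.027778$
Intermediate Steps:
$r{\left(m \right)} = 2 + m$
$u = 6$ ($u = \left(1 + 1\right) - 2 \left(2 - 4\right) = 2 - -4 = 2 + 4 = 6$)
$d{\left(F,c \right)} = 36$ ($d{\left(F,c \right)} = 6^{2} = 36$)
$\frac{1}{d{\left(\frac{1}{G{\left(11 \right)}},86 \right)}} = \frac{1}{36}$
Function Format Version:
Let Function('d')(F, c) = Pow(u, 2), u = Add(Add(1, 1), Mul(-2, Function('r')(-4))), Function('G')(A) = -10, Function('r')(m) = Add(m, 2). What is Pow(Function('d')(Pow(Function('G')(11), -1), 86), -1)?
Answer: Rational(1, 36) ≈ 0.027778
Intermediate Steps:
Function('r')(m) = Add(2, m)
u = 6 (u = Add(Add(1, 1), Mul(-2, Add(2, -4))) = Add(2, Mul(-2, -2)) = Add(2, 4) = 6)
Function('d')(F, c) = 36 (Function('d')(F, c) = Pow(6, 2) = 36)
Pow(Function('d')(Pow(Function('G')(11), -1), 86), -1) = Pow(36, -1) = Rational(1, 36)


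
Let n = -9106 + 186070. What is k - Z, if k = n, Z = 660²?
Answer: -258636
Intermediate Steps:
n = 176964
Z = 435600
k = 176964
k - Z = 176964 - 1*435600 = 176964 - 435600 = -258636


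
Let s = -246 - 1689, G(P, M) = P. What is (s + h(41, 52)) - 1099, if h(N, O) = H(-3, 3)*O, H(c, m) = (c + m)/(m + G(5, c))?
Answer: -3034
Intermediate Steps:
s = -1935
H(c, m) = (c + m)/(5 + m) (H(c, m) = (c + m)/(m + 5) = (c + m)/(5 + m))
h(N, O) = 0 (h(N, O) = ((-3 + 3)/(5 + 3))*O = (0/8)*O = ((⅛)*0)*O = 0*O = 0)
(s + h(41, 52)) - 1099 = (-1935 + 0) - 1099 = -1935 - 1099 = -3034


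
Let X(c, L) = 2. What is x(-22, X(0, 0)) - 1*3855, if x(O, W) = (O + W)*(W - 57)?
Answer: -2755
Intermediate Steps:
x(O, W) = (-57 + W)*(O + W) (x(O, W) = (O + W)*(-57 + W) = (-57 + W)*(O + W))
x(-22, X(0, 0)) - 1*3855 = (2² - 57*(-22) - 57*2 - 22*2) - 1*3855 = (4 + 1254 - 114 - 44) - 3855 = 1100 - 3855 = -2755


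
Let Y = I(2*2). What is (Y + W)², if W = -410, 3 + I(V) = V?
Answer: 167281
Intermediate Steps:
I(V) = -3 + V
Y = 1 (Y = -3 + 2*2 = -3 + 4 = 1)
(Y + W)² = (1 - 410)² = (-409)² = 167281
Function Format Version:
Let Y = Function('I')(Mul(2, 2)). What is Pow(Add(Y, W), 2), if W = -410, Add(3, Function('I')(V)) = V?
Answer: 167281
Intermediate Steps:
Function('I')(V) = Add(-3, V)
Y = 1 (Y = Add(-3, Mul(2, 2)) = Add(-3, 4) = 1)
Pow(Add(Y, W), 2) = Pow(Add(1, -410), 2) = Pow(-409, 2) = 167281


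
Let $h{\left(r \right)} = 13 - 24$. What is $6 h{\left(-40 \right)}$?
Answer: $-66$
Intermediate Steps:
$h{\left(r \right)} = -11$
$6 h{\left(-40 \right)} = 6 \left(-11\right) = -66$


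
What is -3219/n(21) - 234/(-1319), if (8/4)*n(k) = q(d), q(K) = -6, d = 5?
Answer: 1415521/1319 ≈ 1073.2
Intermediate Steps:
n(k) = -3 (n(k) = (½)*(-6) = -3)
-3219/n(21) - 234/(-1319) = -3219/(-3) - 234/(-1319) = -3219*(-⅓) - 234*(-1/1319) = 1073 + 234/1319 = 1415521/1319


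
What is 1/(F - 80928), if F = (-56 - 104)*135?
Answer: -1/102528 ≈ -9.7534e-6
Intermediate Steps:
F = -21600 (F = -160*135 = -21600)
1/(F - 80928) = 1/(-21600 - 80928) = 1/(-102528) = -1/102528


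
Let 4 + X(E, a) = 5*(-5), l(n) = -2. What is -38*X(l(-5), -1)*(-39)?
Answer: -42978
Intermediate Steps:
X(E, a) = -29 (X(E, a) = -4 + 5*(-5) = -4 - 25 = -29)
-38*X(l(-5), -1)*(-39) = -38*(-29)*(-39) = 1102*(-39) = -42978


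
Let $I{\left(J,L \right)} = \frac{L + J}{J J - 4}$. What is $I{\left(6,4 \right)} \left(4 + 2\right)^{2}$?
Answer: $\frac{45}{4} \approx 11.25$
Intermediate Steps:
$I{\left(J,L \right)} = \frac{J + L}{-4 + J^{2}}$ ($I{\left(J,L \right)} = \frac{J + L}{J^{2} - 4} = \frac{J + L}{-4 + J^{2}}$)
$I{\left(6,4 \right)} \left(4 + 2\right)^{2} = \frac{6 + 4}{-4 + 6^{2}} \left(4 + 2\right)^{2} = \frac{1}{-4 + 36} \cdot 10 \cdot 6^{2} = \frac{1}{32} \cdot 10 \cdot 36 = \frac{5}{16} \cdot 36 = \frac{45}{4}$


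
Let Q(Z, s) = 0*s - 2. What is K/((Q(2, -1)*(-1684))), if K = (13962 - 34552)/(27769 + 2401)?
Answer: -2059/10161256 ≈ -0.00020263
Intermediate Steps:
Q(Z, s) = -2 (Q(Z, s) = 0 - 2 = -2)
K = -2059/3017 (K = -20590/30170 = -20590*1/30170 = -2059/3017 ≈ -0.68247)
K/((Q(2, -1)*(-1684))) = -2059/(3017*((-2*(-1684)))) = -2059/3017/3368 = -2059/3017*1/3368 = -2059/10161256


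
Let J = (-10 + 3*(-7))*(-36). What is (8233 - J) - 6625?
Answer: 492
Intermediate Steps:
J = 1116 (J = (-10 - 21)*(-36) = -31*(-36) = 1116)
(8233 - J) - 6625 = (8233 - 1*1116) - 6625 = (8233 - 1116) - 6625 = 7117 - 6625 = 492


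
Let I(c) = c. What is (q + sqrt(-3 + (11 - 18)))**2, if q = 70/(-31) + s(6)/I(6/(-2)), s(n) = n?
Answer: 7814/961 - 264*I*sqrt(10)/31 ≈ 8.1311 - 26.93*I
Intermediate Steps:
q = -132/31 (q = 70/(-31) + 6/((6/(-2))) = 70*(-1/31) + 6/((6*(-1/2))) = -70/31 + 6/(-3) = -70/31 + 6*(-1/3) = -70/31 - 2 = -132/31 ≈ -4.2581)
(q + sqrt(-3 + (11 - 18)))**2 = (-132/31 + sqrt(-3 + (11 - 18)))**2 = (-132/31 + sqrt(-3 - 7))**2 = (-132/31 + sqrt(-10))**2 = (-132/31 + I*sqrt(10))**2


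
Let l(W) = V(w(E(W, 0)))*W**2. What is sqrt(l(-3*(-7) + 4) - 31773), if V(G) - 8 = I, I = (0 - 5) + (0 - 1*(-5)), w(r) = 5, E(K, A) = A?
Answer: I*sqrt(26773) ≈ 163.62*I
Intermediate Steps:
I = 0 (I = -5 + (0 + 5) = -5 + 5 = 0)
V(G) = 8 (V(G) = 8 + 0 = 8)
l(W) = 8*W**2
sqrt(l(-3*(-7) + 4) - 31773) = sqrt(8*(-3*(-7) + 4)**2 - 31773) = sqrt(8*(21 + 4)**2 - 31773) = sqrt(8*25**2 - 31773) = sqrt(8*625 - 31773) = sqrt(5000 - 31773) = sqrt(-26773) = I*sqrt(26773)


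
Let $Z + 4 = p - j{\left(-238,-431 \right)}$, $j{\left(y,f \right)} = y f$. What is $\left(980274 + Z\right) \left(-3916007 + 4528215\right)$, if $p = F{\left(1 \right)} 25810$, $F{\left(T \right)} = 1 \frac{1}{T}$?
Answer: $553131152416$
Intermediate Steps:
$F{\left(T \right)} = \frac{1}{T}$
$j{\left(y,f \right)} = f y$
$p = 25810$ ($p = 1^{-1} \cdot 25810 = 1 \cdot 25810 = 25810$)
$Z = -76772$ ($Z = -4 + \left(25810 - \left(-431\right) \left(-238\right)\right) = -4 + \left(25810 - 102578\right) = -4 - 76768 = -76772$)
$\left(980274 + Z\right) \left(-3916007 + 4528215\right) = \left(980274 - 76772\right) \left(-3916007 + 4528215\right) = 903502 \cdot 612208 = 553131152416$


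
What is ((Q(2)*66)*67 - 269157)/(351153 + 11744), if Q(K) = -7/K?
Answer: -284634/362897 ≈ -0.78434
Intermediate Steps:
((Q(2)*66)*67 - 269157)/(351153 + 11744) = ((-7/2*66)*67 - 269157)/(351153 + 11744) = ((-7*1/2*66)*67 - 269157)/362897 = (-7/2*66*67 - 269157)*(1/362897) = (-231*67 - 269157)*(1/362897) = (-15477 - 269157)*(1/362897) = -284634*1/362897 = -284634/362897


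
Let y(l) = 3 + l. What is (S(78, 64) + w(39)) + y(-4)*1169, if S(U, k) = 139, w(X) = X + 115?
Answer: -876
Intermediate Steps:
w(X) = 115 + X
(S(78, 64) + w(39)) + y(-4)*1169 = (139 + (115 + 39)) + (3 - 4)*1169 = (139 + 154) - 1*1169 = 293 - 1169 = -876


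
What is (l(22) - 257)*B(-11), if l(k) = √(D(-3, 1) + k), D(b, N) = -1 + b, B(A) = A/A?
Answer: -257 + 3*√2 ≈ -252.76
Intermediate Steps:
B(A) = 1
l(k) = √(-4 + k) (l(k) = √((-1 - 3) + k) = √(-4 + k))
(l(22) - 257)*B(-11) = (√(-4 + 22) - 257)*1 = (√18 - 257)*1 = (3*√2 - 257)*1 = (-257 + 3*√2)*1 = -257 + 3*√2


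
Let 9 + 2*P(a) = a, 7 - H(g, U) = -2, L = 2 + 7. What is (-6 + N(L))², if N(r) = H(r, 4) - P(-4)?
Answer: 361/4 ≈ 90.250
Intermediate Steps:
L = 9
H(g, U) = 9 (H(g, U) = 7 - 1*(-2) = 7 + 2 = 9)
P(a) = -9/2 + a/2
N(r) = 31/2 (N(r) = 9 - (-9/2 + (½)*(-4)) = 9 - (-9/2 - 2) = 9 - 1*(-13/2) = 9 + 13/2 = 31/2)
(-6 + N(L))² = (-6 + 31/2)² = (19/2)² = 361/4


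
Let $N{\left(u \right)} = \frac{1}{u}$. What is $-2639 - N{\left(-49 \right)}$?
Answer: $- \frac{129310}{49} \approx -2639.0$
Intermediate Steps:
$-2639 - N{\left(-49 \right)} = -2639 - \frac{1}{-49} = -2639 - - \frac{1}{49} = -2639 + \frac{1}{49} = - \frac{129310}{49}$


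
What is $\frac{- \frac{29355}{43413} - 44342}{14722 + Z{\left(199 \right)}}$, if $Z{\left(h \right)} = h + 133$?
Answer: $- \frac{213894289}{72615478} \approx -2.9456$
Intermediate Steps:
$Z{\left(h \right)} = 133 + h$
$\frac{- \frac{29355}{43413} - 44342}{14722 + Z{\left(199 \right)}} = \frac{- \frac{29355}{43413} - 44342}{14722 + \left(133 + 199\right)} = \frac{\left(-29355\right) \frac{1}{43413} - 44342}{14722 + 332} = \frac{- \frac{9785}{14471} - 44342}{15054} = \left(- \frac{641682867}{14471}\right) \frac{1}{15054} = - \frac{213894289}{72615478}$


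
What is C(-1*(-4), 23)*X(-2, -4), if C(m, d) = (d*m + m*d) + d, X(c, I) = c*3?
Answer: -1242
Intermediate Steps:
X(c, I) = 3*c
C(m, d) = d + 2*d*m (C(m, d) = (d*m + d*m) + d = 2*d*m + d = d + 2*d*m)
C(-1*(-4), 23)*X(-2, -4) = (23*(1 + 2*(-1*(-4))))*(3*(-2)) = (23*(1 + 2*4))*(-6) = (23*(1 + 8))*(-6) = (23*9)*(-6) = 207*(-6) = -1242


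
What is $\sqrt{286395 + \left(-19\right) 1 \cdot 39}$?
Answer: $\sqrt{285654} \approx 534.47$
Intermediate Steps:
$\sqrt{286395 + \left(-19\right) 1 \cdot 39} = \sqrt{286395 - 741} = \sqrt{285654}$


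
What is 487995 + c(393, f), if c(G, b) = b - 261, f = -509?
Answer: 487225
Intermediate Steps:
c(G, b) = -261 + b
487995 + c(393, f) = 487995 + (-261 - 509) = 487995 - 770 = 487225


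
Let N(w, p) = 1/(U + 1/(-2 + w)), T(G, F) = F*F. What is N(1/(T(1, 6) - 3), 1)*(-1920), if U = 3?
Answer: -20800/27 ≈ -770.37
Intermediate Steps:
T(G, F) = F²
N(w, p) = 1/(3 + 1/(-2 + w))
N(1/(T(1, 6) - 3), 1)*(-1920) = ((-2 + 1/(6² - 3))/(-5 + 3/(6² - 3)))*(-1920) = ((-2 + 1/(36 - 3))/(-5 + 3/(36 - 3)))*(-1920) = ((-2 + 1/33)/(-5 + 3/33))*(-1920) = ((-2 + 1/33)/(-5 + 3*(1/33)))*(-1920) = (-65/33/(-5 + 1/11))*(-1920) = (-65/33/(-54/11))*(-1920) = -11/54*(-65/33)*(-1920) = (65/162)*(-1920) = -20800/27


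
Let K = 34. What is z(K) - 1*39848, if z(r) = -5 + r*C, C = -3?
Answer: -39955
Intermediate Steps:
z(r) = -5 - 3*r (z(r) = -5 + r*(-3) = -5 - 3*r)
z(K) - 1*39848 = (-5 - 3*34) - 1*39848 = (-5 - 102) - 39848 = -107 - 39848 = -39955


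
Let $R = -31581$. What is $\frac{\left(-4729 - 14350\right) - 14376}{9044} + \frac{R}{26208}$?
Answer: $- \frac{658961}{134368} \approx -4.9042$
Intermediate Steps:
$\frac{\left(-4729 - 14350\right) - 14376}{9044} + \frac{R}{26208} = \frac{\left(-4729 - 14350\right) - 14376}{9044} - \frac{31581}{26208} = \left(-19079 - 14376\right) \frac{1}{9044} - \frac{3509}{2912} = \left(-33455\right) \frac{1}{9044} - \frac{3509}{2912} = - \frac{33455}{9044} - \frac{3509}{2912} = - \frac{658961}{134368}$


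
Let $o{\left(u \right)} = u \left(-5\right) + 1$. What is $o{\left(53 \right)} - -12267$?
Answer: $12003$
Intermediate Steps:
$o{\left(u \right)} = 1 - 5 u$ ($o{\left(u \right)} = - 5 u + 1 = 1 - 5 u$)
$o{\left(53 \right)} - -12267 = \left(1 - 265\right) - -12267 = \left(1 - 265\right) + 12267 = -264 + 12267 = 12003$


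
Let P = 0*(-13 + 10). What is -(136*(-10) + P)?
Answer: 1360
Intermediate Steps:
P = 0 (P = 0*(-3) = 0)
-(136*(-10) + P) = -(136*(-10) + 0) = -(-1360 + 0) = -1*(-1360) = 1360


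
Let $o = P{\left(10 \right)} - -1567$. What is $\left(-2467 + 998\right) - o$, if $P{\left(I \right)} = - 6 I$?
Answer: $-2976$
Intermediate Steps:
$o = 1507$ ($o = \left(-6\right) 10 - -1567 = -60 + 1567 = 1507$)
$\left(-2467 + 998\right) - o = \left(-2467 + 998\right) - 1507 = -1469 - 1507 = -2976$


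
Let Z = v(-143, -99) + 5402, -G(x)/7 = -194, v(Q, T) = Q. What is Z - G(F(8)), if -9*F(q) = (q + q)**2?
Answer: 3901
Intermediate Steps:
F(q) = -4*q**2/9 (F(q) = -(q + q)**2/9 = -4*q**2/9)
G(x) = 1358 (G(x) = -7*(-194) = 1358)
Z = 5259 (Z = -143 + 5402 = 5259)
Z - G(F(8)) = 5259 - 1*1358 = 5259 - 1358 = 3901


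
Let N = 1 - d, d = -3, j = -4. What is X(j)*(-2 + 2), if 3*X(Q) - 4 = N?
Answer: 0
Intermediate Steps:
N = 4 (N = 1 - 1*(-3) = 1 + 3 = 4)
X(Q) = 8/3 (X(Q) = 4/3 + (1/3)*4 = 4/3 + 4/3 = 8/3)
X(j)*(-2 + 2) = 8*(-2 + 2)/3 = (8/3)*0 = 0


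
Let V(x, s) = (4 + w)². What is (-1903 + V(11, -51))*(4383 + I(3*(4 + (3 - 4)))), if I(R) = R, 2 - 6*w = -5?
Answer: -8240734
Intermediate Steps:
w = 7/6 (w = ⅓ - ⅙*(-5) = ⅓ + ⅚ = 7/6 ≈ 1.1667)
V(x, s) = 961/36 (V(x, s) = (4 + 7/6)² = (31/6)² = 961/36)
(-1903 + V(11, -51))*(4383 + I(3*(4 + (3 - 4)))) = (-1903 + 961/36)*(4383 + 3*(4 + (3 - 4))) = -67547*(4383 + 3*(4 - 1))/36 = -67547*(4383 + 3*3)/36 = -67547*(4383 + 9)/36 = -67547/36*4392 = -8240734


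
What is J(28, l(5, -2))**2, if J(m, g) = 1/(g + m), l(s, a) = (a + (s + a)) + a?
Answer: 1/729 ≈ 0.0013717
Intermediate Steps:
l(s, a) = s + 3*a (l(s, a) = (a + (a + s)) + a = (s + 2*a) + a = s + 3*a)
J(28, l(5, -2))**2 = (1/((5 + 3*(-2)) + 28))**2 = (1/((5 - 6) + 28))**2 = (1/(-1 + 28))**2 = (1/27)**2 = 1/729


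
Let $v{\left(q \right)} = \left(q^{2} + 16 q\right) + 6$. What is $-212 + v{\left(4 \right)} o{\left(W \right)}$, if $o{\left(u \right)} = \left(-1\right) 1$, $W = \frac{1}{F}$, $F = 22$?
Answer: $-298$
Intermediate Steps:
$W = \frac{1}{22} \approx 0.045455$
$v{\left(q \right)} = 6 + q^{2} + 16 q$
$o{\left(u \right)} = -1$
$-212 + v{\left(4 \right)} o{\left(W \right)} = -212 + \left(6 + 4^{2} + 16 \cdot 4\right) \left(-1\right) = -212 + \left(6 + 16 + 64\right) \left(-1\right) = -212 + 86 \left(-1\right) = -212 - 86 = -298$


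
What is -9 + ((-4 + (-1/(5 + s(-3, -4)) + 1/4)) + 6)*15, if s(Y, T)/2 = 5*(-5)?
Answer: 301/12 ≈ 25.083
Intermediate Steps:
s(Y, T) = -50 (s(Y, T) = 2*(5*(-5)) = 2*(-25) = -50)
-9 + ((-4 + (-1/(5 + s(-3, -4)) + 1/4)) + 6)*15 = -9 + ((-4 + (-1/(5 - 50) + 1/4)) + 6)*15 = -9 + ((-4 + (-1/(-45) + 1*(¼))) + 6)*15 = -9 + ((-4 + (-1*(-1/45) + ¼)) + 6)*15 = -9 + ((-4 + (1/45 + ¼)) + 6)*15 = -9 + ((-4 + 49/180) + 6)*15 = -9 + (-671/180 + 6)*15 = -9 + (409/180)*15 = -9 + 409/12 = 301/12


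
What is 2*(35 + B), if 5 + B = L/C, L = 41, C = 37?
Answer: 2302/37 ≈ 62.216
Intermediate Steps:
B = -144/37 (B = -5 + 41/37 = -144/37 ≈ -3.8919)
2*(35 + B) = 2*(35 - 144/37) = 2*(1151/37) = 2302/37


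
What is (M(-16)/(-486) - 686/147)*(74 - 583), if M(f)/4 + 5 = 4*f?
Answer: 168988/81 ≈ 2086.3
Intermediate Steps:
M(f) = -20 + 16*f (M(f) = -20 + 4*(4*f) = -20 + 16*f)
(M(-16)/(-486) - 686/147)*(74 - 583) = ((-20 + 16*(-16))/(-486) - 686/147)*(74 - 583) = ((-20 - 256)*(-1/486) - 686*1/147)*(-509) = (-276*(-1/486) - 14/3)*(-509) = (46/81 - 14/3)*(-509) = -332/81*(-509) = 168988/81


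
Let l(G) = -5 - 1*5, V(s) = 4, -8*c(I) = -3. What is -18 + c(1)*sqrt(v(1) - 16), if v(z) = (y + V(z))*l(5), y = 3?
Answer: -18 + 3*I*sqrt(86)/8 ≈ -18.0 + 3.4776*I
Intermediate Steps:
c(I) = 3/8 (c(I) = -1/8*(-3) = 3/8)
l(G) = -10 (l(G) = -5 - 5 = -10)
v(z) = -70 (v(z) = (3 + 4)*(-10) = 7*(-10) = -70)
-18 + c(1)*sqrt(v(1) - 16) = -18 + 3*sqrt(-70 - 16)/8 = -18 + 3*sqrt(-86)/8 = -18 + 3*(I*sqrt(86))/8 = -18 + 3*I*sqrt(86)/8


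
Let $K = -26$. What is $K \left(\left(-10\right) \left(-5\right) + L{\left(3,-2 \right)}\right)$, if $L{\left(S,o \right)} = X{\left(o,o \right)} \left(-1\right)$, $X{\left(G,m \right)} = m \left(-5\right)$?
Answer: $-1040$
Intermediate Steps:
$X{\left(G,m \right)} = - 5 m$
$L{\left(S,o \right)} = 5 o$ ($L{\left(S,o \right)} = - 5 o \left(-1\right) = 5 o$)
$K \left(\left(-10\right) \left(-5\right) + L{\left(3,-2 \right)}\right) = - 26 \left(\left(-10\right) \left(-5\right) + 5 \left(-2\right)\right) = - 26 \left(50 - 10\right) = \left(-26\right) 40 = -1040$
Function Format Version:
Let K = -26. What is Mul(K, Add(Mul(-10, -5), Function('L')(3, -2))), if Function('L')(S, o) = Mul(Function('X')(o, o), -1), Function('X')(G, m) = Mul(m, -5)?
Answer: -1040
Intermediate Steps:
Function('X')(G, m) = Mul(-5, m)
Function('L')(S, o) = Mul(5, o) (Function('L')(S, o) = Mul(Mul(-5, o), -1) = Mul(5, o))
Mul(K, Add(Mul(-10, -5), Function('L')(3, -2))) = Mul(-26, Add(Mul(-10, -5), Mul(5, -2))) = Mul(-26, Add(50, -10)) = Mul(-26, 40) = -1040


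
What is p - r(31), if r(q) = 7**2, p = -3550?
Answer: -3599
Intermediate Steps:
r(q) = 49
p - r(31) = -3550 - 1*49 = -3550 - 49 = -3599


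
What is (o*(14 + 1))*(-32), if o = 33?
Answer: -15840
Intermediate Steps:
(o*(14 + 1))*(-32) = (33*(14 + 1))*(-32) = (33*15)*(-32) = 495*(-32) = -15840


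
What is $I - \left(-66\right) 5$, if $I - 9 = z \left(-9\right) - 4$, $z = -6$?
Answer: $389$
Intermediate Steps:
$I = 59$ ($I = 9 - -50 = 9 + \left(54 - 4\right) = 9 + 50 = 59$)
$I - \left(-66\right) 5 = 59 - \left(-66\right) 5 = 59 - -330 = 59 + 330 = 389$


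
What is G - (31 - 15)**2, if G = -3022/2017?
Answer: -519374/2017 ≈ -257.50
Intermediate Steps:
G = -3022/2017 (G = -3022*1/2017 = -3022/2017 ≈ -1.4983)
G - (31 - 15)**2 = -3022/2017 - (31 - 15)**2 = -3022/2017 - 1*16**2 = -3022/2017 - 1*256 = -3022/2017 - 256 = -519374/2017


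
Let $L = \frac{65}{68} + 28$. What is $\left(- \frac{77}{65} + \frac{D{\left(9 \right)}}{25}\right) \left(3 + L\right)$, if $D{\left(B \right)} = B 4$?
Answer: $\frac{180359}{22100} \approx 8.161$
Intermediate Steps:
$D{\left(B \right)} = 4 B$
$L = \frac{1969}{68}$ ($L = 65 \cdot \frac{1}{68} + 28 = \frac{65}{68} + 28 = \frac{1969}{68} \approx 28.956$)
$\left(- \frac{77}{65} + \frac{D{\left(9 \right)}}{25}\right) \left(3 + L\right) = \left(- \frac{77}{65} + \frac{4 \cdot 9}{25}\right) \left(3 + \frac{1969}{68}\right) = \left(\left(-77\right) \frac{1}{65} + 36 \cdot \frac{1}{25}\right) \frac{2173}{68} = \left(- \frac{77}{65} + \frac{36}{25}\right) \frac{2173}{68} = \frac{83}{325} \cdot \frac{2173}{68} = \frac{180359}{22100}$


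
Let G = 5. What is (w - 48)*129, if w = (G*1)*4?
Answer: -3612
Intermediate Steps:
w = 20 (w = (5*1)*4 = 5*4 = 20)
(w - 48)*129 = (20 - 48)*129 = -28*129 = -3612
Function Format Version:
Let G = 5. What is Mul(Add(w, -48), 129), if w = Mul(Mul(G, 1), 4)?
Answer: -3612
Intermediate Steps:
w = 20 (w = Mul(Mul(5, 1), 4) = Mul(5, 4) = 20)
Mul(Add(w, -48), 129) = Mul(Add(20, -48), 129) = Mul(-28, 129) = -3612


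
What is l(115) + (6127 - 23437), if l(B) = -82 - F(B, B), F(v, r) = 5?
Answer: -17397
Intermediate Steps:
l(B) = -87 (l(B) = -82 - 1*5 = -82 - 5 = -87)
l(115) + (6127 - 23437) = -87 + (6127 - 23437) = -87 - 17310 = -17397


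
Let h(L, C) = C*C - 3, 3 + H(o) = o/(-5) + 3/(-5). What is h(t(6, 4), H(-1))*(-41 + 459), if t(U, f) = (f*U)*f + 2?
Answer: 89452/25 ≈ 3578.1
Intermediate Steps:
H(o) = -18/5 - o/5 (H(o) = -3 + (o/(-5) + 3/(-5)) = -3 + (o*(-⅕) + 3*(-⅕)) = -3 + (-o/5 - ⅗) = -3 + (-⅗ - o/5) = -18/5 - o/5)
t(U, f) = 2 + U*f² (t(U, f) = (U*f)*f + 2 = U*f² + 2 = 2 + U*f²)
h(L, C) = -3 + C² (h(L, C) = C² - 3 = -3 + C²)
h(t(6, 4), H(-1))*(-41 + 459) = (-3 + (-18/5 - ⅕*(-1))²)*(-41 + 459) = (-3 + (-18/5 + ⅕)²)*418 = (-3 + (-17/5)²)*418 = (-3 + 289/25)*418 = (214/25)*418 = 89452/25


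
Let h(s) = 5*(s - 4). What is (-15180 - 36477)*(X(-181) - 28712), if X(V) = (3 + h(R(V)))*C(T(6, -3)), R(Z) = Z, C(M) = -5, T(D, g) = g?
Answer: 1245037014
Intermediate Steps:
h(s) = -20 + 5*s (h(s) = 5*(-4 + s) = -20 + 5*s)
X(V) = 85 - 25*V (X(V) = (3 + (-20 + 5*V))*(-5) = (-17 + 5*V)*(-5) = 85 - 25*V)
(-15180 - 36477)*(X(-181) - 28712) = (-15180 - 36477)*((85 - 25*(-181)) - 28712) = -51657*((85 + 4525) - 28712) = -51657*(4610 - 28712) = -51657*(-24102) = 1245037014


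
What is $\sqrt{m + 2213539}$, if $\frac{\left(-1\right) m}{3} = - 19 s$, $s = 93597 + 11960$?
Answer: $4 \sqrt{514393} \approx 2868.8$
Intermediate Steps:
$s = 105557$
$m = 6016749$ ($m = - 3 \left(\left(-19\right) 105557\right) = \left(-3\right) \left(-2005583\right) = 6016749$)
$\sqrt{m + 2213539} = \sqrt{6016749 + 2213539} = \sqrt{8230288} = 4 \sqrt{514393}$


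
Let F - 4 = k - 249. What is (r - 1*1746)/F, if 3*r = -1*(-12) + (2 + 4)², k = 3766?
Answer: -1730/3521 ≈ -0.49134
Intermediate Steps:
r = 16 (r = (-1*(-12) + (2 + 4)²)/3 = (12 + 6²)/3 = (12 + 36)/3 = (⅓)*48 = 16)
F = 3521 (F = 4 + (3766 - 249) = 4 + 3517 = 3521)
(r - 1*1746)/F = (16 - 1*1746)/3521 = (16 - 1746)*(1/3521) = -1730*1/3521 = -1730/3521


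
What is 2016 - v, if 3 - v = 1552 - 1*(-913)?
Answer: 4478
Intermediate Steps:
v = -2462 (v = 3 - (1552 - 1*(-913)) = 3 - (1552 + 913) = 3 - 1*2465 = 3 - 2465 = -2462)
2016 - v = 2016 - 1*(-2462) = 2016 + 2462 = 4478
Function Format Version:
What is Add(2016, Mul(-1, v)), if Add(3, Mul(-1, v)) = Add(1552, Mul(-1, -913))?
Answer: 4478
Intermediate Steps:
v = -2462 (v = Add(3, Mul(-1, Add(1552, Mul(-1, -913)))) = Add(3, Mul(-1, Add(1552, 913))) = Add(3, Mul(-1, 2465)) = Add(3, -2465) = -2462)
Add(2016, Mul(-1, v)) = Add(2016, Mul(-1, -2462)) = Add(2016, 2462) = 4478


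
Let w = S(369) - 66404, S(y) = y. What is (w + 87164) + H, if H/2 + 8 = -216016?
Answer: -410919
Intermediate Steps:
H = -432048 (H = -16 + 2*(-216016) = -16 - 432032 = -432048)
w = -66035 (w = 369 - 66404 = -66035)
(w + 87164) + H = (-66035 + 87164) - 432048 = 21129 - 432048 = -410919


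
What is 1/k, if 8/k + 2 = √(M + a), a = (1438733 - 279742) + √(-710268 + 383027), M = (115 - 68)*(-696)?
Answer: -¼ + √(1126279 + I*√327241)/8 ≈ 132.41 + 0.033689*I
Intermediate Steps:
M = -32712 (M = 47*(-696) = -32712)
a = 1158991 + I*√327241 (a = 1158991 + √(-327241) = 1158991 + I*√327241 ≈ 1.159e+6 + 572.05*I)
k = 8/(-2 + √(1126279 + I*√327241)) (k = 8/(-2 + √(-32712 + (1158991 + I*√327241))) = 8/(-2 + √(1126279 + I*√327241)) ≈ 0.0075524 - 1.9216e-6*I)
1/k = 1/(-8/(2 - √(1126279 + I*√327241))) = -¼ + √(1126279 + I*√327241)/8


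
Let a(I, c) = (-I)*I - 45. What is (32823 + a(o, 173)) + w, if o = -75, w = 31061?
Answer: 58214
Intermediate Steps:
a(I, c) = -45 - I² (a(I, c) = -I² - 45 = -45 - I²)
(32823 + a(o, 173)) + w = (32823 + (-45 - 1*(-75)²)) + 31061 = (32823 + (-45 - 1*5625)) + 31061 = (32823 + (-45 - 5625)) + 31061 = (32823 - 5670) + 31061 = 27153 + 31061 = 58214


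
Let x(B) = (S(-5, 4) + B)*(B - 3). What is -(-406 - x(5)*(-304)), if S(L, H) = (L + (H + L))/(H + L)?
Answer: -6282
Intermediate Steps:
S(L, H) = (H + 2*L)/(H + L)
x(B) = (-3 + B)*(6 + B) (x(B) = ((4 + 2*(-5))/(4 - 5) + B)*(B - 3) = ((4 - 10)/(-1) + B)*(-3 + B) = (-1*(-6) + B)*(-3 + B) = (6 + B)*(-3 + B) = (-3 + B)*(6 + B))
-(-406 - x(5)*(-304)) = -(-406 - (-18 + 5² + 3*5)*(-304)) = -(-406 - (-18 + 25 + 15)*(-304)) = -(-406 - 1*22*(-304)) = -(-406 - 22*(-304)) = -(-406 + 6688) = -1*6282 = -6282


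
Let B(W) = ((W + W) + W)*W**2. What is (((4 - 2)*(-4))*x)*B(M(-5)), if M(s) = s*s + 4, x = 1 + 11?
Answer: -7024032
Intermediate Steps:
x = 12
M(s) = 4 + s**2 (M(s) = s**2 + 4 = 4 + s**2)
B(W) = 3*W**3 (B(W) = (2*W + W)*W**2 = (3*W)*W**2 = 3*W**3)
(((4 - 2)*(-4))*x)*B(M(-5)) = (((4 - 2)*(-4))*12)*(3*(4 + (-5)**2)**3) = ((2*(-4))*12)*(3*(4 + 25)**3) = (-8*12)*(3*29**3) = -288*24389 = -96*73167 = -7024032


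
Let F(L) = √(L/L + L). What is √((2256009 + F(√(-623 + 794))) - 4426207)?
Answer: √(-2170198 + √(1 + 3*√19)) ≈ 1473.2*I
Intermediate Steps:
F(L) = √(1 + L)
√((2256009 + F(√(-623 + 794))) - 4426207) = √((2256009 + √(1 + √(-623 + 794))) - 4426207) = √((2256009 + √(1 + √171)) - 4426207) = √((2256009 + √(1 + 3*√19)) - 4426207) = √(-2170198 + √(1 + 3*√19))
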